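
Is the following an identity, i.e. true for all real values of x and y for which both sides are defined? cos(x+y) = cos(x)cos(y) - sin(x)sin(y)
Claim: cos(x+y) = cos(x)cos(y) - sin(x)sin(y).
Reasoning: By Euler's formula e^(i(x+y)) = e^(ix)·e^(iy) = (cos x + i·sin x)(cos y + i·sin y). The real part of the left side is cos(x+y); the real part of the product is cos(x)cos(y) - sin(x)sin(y) (since i·i = -1).
So the two sides agree for all real values of x and y for which both sides are defined.

Conclusion: Yes, this is an identity.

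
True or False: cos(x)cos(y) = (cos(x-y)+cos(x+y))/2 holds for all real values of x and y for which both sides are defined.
True.

Claim: cos(x)cos(y) = (cos(x-y)+cos(x+y))/2.
Reasoning: cos(x-y) = cos(x)cos(y) + sin(x)sin(y) and cos(x+y) = cos(x)cos(y) - sin(x)sin(y). Adding, cos(x-y) + cos(x+y) = 2cos(x)cos(y); divide by 2.
So the two sides agree for all real values of x and y for which both sides are defined.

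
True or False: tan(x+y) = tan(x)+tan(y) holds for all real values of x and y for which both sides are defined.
Claim: tan(x+y) = tan(x)+tan(y).
Test a specific point where both sides are defined: x = π/4, y = 2π/3.
LHS = tan(x+y) ≈ -0.2679
RHS = tan(x)+tan(y) ≈ -0.7321
Since -0.2679 ≠ -0.7321, the equation fails at this point, so it cannot hold for all real values of x and y for which both sides are defined.
The correct formula is tan(x+y) = (tan(x) + tan(y))/(1 - tan(x)tan(y)).

Conclusion: False.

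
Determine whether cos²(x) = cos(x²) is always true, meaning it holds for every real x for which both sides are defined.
No, this is NOT an identity.

Claim: cos²(x) = cos(x²).
Test a specific point where both sides are defined: x = 2π/3.
LHS = cos²(x) ≈ 0.2500
RHS = cos(x²) ≈ -0.3202
Since 0.2500 ≠ -0.3202, the equation fails at this point, so it cannot hold for every real x for which both sides are defined.
cos²(x) means (cos x)², squaring the output; cos(x²) squares the input. These are different functions.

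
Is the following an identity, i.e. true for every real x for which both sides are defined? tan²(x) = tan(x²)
No, this is NOT an identity.

Claim: tan²(x) = tan(x²).
Test a specific point where both sides are defined: x = π.
LHS = tan²(x) ≈ 0.0000
RHS = tan(x²) ≈ 0.4767
Since 0.0000 ≠ 0.4767, the equation fails at this point, so it cannot hold for every real x for which both sides are defined.
tan²(x) means (tan x)², squaring the output; tan(x²) squares the input. These are different functions.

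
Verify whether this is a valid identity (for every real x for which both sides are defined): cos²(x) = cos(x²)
No, this is NOT an identity.

Claim: cos²(x) = cos(x²).
Test a specific point where both sides are defined: x = π/4.
LHS = cos²(x) ≈ 0.5000
RHS = cos(x²) ≈ 0.8157
Since 0.5000 ≠ 0.8157, the equation fails at this point, so it cannot hold for every real x for which both sides are defined.
cos²(x) means (cos x)², squaring the output; cos(x²) squares the input. These are different functions.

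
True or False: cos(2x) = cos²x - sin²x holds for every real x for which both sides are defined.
True.

Claim: cos(2x) = cos²x - sin²x.
Reasoning: Put y = x in the addition formula cos(x+y) = cos(x)cos(y) - sin(x)sin(y): cos(2x) = cos²x - sin²x.
So the two sides agree for every real x for which both sides are defined.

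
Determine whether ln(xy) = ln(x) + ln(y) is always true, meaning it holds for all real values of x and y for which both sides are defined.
Claim: ln(xy) = ln(x) + ln(y).
Reasoning: Both sides are simultaneously defined only when x, y > 0. Write x = e^p, y = e^q (p = ln x, q = ln y). Then xy = e^p · e^q = e^(p+q), so ln(xy) = p + q = ln(x) + ln(y).
So the two sides agree for all real values of x and y for which both sides are defined.

Conclusion: Yes, this is an identity.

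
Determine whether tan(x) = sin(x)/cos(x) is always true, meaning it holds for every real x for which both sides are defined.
Yes, this is an identity.

Claim: tan(x) = sin(x)/cos(x).
Reasoning: For an angle x whose terminal point on the unit circle is (cos x, sin x), tan(x) is defined as the ratio (second coordinate)/(first coordinate) = sin(x)/cos(x), wherever cos(x) ≠ 0.
So the two sides agree for every real x for which both sides are defined.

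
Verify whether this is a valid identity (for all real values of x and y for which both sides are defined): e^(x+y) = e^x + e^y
No, this is NOT an identity.

Claim: e^(x+y) = e^x + e^y.
Test a specific point where both sides are defined: x = 4, y = 1/2.
LHS = e^(x+y) ≈ 90.0171
RHS = e^x + e^y ≈ 56.2469
Since 90.0171 ≠ 56.2469, the equation fails at this point, so it cannot hold for all real values of x and y for which both sides are defined.
The correct rule is e^(x+y) = e^x · e^y (a product, not a sum).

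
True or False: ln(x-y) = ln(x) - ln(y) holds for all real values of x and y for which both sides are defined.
False.

Claim: ln(x-y) = ln(x) - ln(y).
Test a specific point where both sides are defined: x = 5, y = 3.
LHS = ln(x-y) ≈ 0.6931
RHS = ln(x) - ln(y) ≈ 0.5108
Since 0.6931 ≠ 0.5108, the equation fails at this point, so it cannot hold for all real values of x and y for which both sides are defined.
ln(x) - ln(y) = ln(x/y), not ln(x-y).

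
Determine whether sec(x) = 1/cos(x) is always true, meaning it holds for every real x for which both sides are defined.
Yes, this is an identity.

Claim: sec(x) = 1/cos(x).
Reasoning: sec(x) is by definition the reciprocal of cos(x), wherever cos(x) ≠ 0.
So the two sides agree for every real x for which both sides are defined.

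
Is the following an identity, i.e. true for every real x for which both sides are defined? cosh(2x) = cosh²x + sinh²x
Yes, this is an identity.

Claim: cosh(2x) = cosh²x + sinh²x.
Reasoning: cosh²x = (e^(2x) + 2 + e^(-2x))/4 and sinh²x = (e^(2x) - 2 + e^(-2x))/4. Adding gives (2e^(2x) + 2e^(-2x))/4 = (e^(2x) + e^(-2x))/2 = cosh(2x).
So the two sides agree for every real x for which both sides are defined.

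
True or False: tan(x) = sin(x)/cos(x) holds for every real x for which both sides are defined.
Claim: tan(x) = sin(x)/cos(x).
Reasoning: For an angle x whose terminal point on the unit circle is (cos x, sin x), tan(x) is defined as the ratio (second coordinate)/(first coordinate) = sin(x)/cos(x), wherever cos(x) ≠ 0.
So the two sides agree for every real x for which both sides are defined.

Conclusion: True.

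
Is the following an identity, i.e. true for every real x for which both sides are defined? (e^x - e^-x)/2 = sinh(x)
Claim: (e^x - e^-x)/2 = sinh(x).
Reasoning: This is exactly the definition of the hyperbolic sine: sinh(x) := (e^x - e^-x)/2.
So the two sides agree for every real x for which both sides are defined.

Conclusion: Yes, this is an identity.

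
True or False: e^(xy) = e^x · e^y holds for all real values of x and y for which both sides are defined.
False.

Claim: e^(xy) = e^x · e^y.
Test a specific point where both sides are defined: x = 3, y = -2.
LHS = e^(xy) ≈ 0.0025
RHS = e^x · e^y ≈ 2.7183
Since 0.0025 ≠ 2.7183, the equation fails at this point, so it cannot hold for all real values of x and y for which both sides are defined.
e^x · e^y = e^(x+y), not e^(xy).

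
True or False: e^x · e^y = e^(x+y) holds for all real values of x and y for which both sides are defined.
True.

Claim: e^x · e^y = e^(x+y).
Reasoning: This is the law of exponents for a common base: multiplying powers adds exponents. E.g. from the series, (Σ x^j/j!)(Σ y^k/k!) = Σ_m (Σ_{j+k=m} x^j y^k/(j!k!)) = Σ_m (x+y)^m/m! by the binomial theorem.
So the two sides agree for all real values of x and y for which both sides are defined.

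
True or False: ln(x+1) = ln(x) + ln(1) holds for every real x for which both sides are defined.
Claim: ln(x+1) = ln(x) + ln(1).
Test a specific point where both sides are defined: x = 1/2.
LHS = ln(x+1) ≈ 0.4055
RHS = ln(x) + ln(1) ≈ -0.6931
Since 0.4055 ≠ -0.6931, the equation fails at this point, so it cannot hold for every real x for which both sides are defined.
ln(1) = 0, so the right side is just ln(x), which differs from ln(x+1).

Conclusion: False.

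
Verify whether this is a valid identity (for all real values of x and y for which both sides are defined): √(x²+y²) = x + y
No, this is NOT an identity.

Claim: √(x²+y²) = x + y.
Test a specific point where both sides are defined: x = 1/2, y = 3/2.
LHS = √(x²+y²) ≈ 1.5811
RHS = x + y ≈ 2.0000
Since 1.5811 ≠ 2.0000, the equation fails at this point, so it cannot hold for all real values of x and y for which both sides are defined.
(x+y)² = x² + 2xy + y², not x² + y², so the square root does not split this way.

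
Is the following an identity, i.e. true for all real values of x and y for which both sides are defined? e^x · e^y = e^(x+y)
Claim: e^x · e^y = e^(x+y).
Reasoning: This is the law of exponents for a common base: multiplying powers adds exponents. E.g. from the series, (Σ x^j/j!)(Σ y^k/k!) = Σ_m (Σ_{j+k=m} x^j y^k/(j!k!)) = Σ_m (x+y)^m/m! by the binomial theorem.
So the two sides agree for all real values of x and y for which both sides are defined.

Conclusion: Yes, this is an identity.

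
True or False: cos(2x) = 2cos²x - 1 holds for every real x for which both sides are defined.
Claim: cos(2x) = 2cos²x - 1.
Reasoning: cos(2x) = cos²x - sin²x. Replace sin²x by 1 - cos²x: cos²x - (1 - cos²x) = 2cos²x - 1.
So the two sides agree for every real x for which both sides are defined.

Conclusion: True.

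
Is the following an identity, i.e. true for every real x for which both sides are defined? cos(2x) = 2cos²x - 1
Yes, this is an identity.

Claim: cos(2x) = 2cos²x - 1.
Reasoning: cos(2x) = cos²x - sin²x. Replace sin²x by 1 - cos²x: cos²x - (1 - cos²x) = 2cos²x - 1.
So the two sides agree for every real x for which both sides are defined.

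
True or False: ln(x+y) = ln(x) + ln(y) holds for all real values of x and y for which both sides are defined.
Claim: ln(x+y) = ln(x) + ln(y).
Test a specific point where both sides are defined: x = 1, y = 2.
LHS = ln(x+y) ≈ 1.0986
RHS = ln(x) + ln(y) ≈ 0.6931
Since 1.0986 ≠ 0.6931, the equation fails at this point, so it cannot hold for all real values of x and y for which both sides are defined.
ln(x) + ln(y) = ln(xy), not ln(x+y).

Conclusion: False.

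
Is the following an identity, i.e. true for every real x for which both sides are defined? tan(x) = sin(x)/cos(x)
Yes, this is an identity.

Claim: tan(x) = sin(x)/cos(x).
Reasoning: For an angle x whose terminal point on the unit circle is (cos x, sin x), tan(x) is defined as the ratio (second coordinate)/(first coordinate) = sin(x)/cos(x), wherever cos(x) ≠ 0.
So the two sides agree for every real x for which both sides are defined.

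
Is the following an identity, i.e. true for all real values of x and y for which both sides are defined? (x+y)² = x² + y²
Claim: (x+y)² = x² + y².
Test a specific point where both sides are defined: x = 2, y = 3/2.
LHS = (x+y)² ≈ 12.2500
RHS = x² + y² ≈ 6.2500
Since 12.2500 ≠ 6.2500, the equation fails at this point, so it cannot hold for all real values of x and y for which both sides are defined.
The correct expansion is (x+y)² = x² + 2xy + y²; the cross term 2xy is missing.

Conclusion: No, this is NOT an identity.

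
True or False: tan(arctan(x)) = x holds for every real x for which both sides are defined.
Claim: tan(arctan(x)) = x.
Reasoning: For every real x, arctan(x) is by definition the angle in (-π/2, π/2) whose tangent equals x. Taking the tangent of that angle returns x.
So the two sides agree for every real x for which both sides are defined.

Conclusion: True.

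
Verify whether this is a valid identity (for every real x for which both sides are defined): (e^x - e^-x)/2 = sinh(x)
Claim: (e^x - e^-x)/2 = sinh(x).
Reasoning: This is exactly the definition of the hyperbolic sine: sinh(x) := (e^x - e^-x)/2.
So the two sides agree for every real x for which both sides are defined.

Conclusion: Yes, this is an identity.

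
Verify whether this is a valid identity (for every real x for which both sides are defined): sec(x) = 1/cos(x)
Yes, this is an identity.

Claim: sec(x) = 1/cos(x).
Reasoning: sec(x) is by definition the reciprocal of cos(x), wherever cos(x) ≠ 0.
So the two sides agree for every real x for which both sides are defined.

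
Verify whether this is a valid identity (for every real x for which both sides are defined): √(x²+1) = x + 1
Claim: √(x²+1) = x + 1.
Test a specific point where both sides are defined: x = 3.
LHS = √(x²+1) ≈ 3.1623
RHS = x + 1 ≈ 4.0000
Since 3.1623 ≠ 4.0000, the equation fails at this point, so it cannot hold for every real x for which both sides are defined.
(x+1)² = x² + 2x + 1 ≠ x² + 1 unless x = 0.

Conclusion: No, this is NOT an identity.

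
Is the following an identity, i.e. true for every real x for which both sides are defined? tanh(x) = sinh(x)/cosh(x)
Yes, this is an identity.

Claim: tanh(x) = sinh(x)/cosh(x).
Reasoning: tanh(x) is defined as sinh(x)/cosh(x) = (e^x - e^-x)/(e^x + e^-x); cosh(x) ≥ 1 is never zero, so this holds for every real x.
So the two sides agree for every real x for which both sides are defined.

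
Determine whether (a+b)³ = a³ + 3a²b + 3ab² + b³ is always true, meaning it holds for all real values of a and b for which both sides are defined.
Yes, this is an identity.

Claim: (a+b)³ = a³ + 3a²b + 3ab² + b³.
Reasoning: (a+b)³ = (a+b)(a+b)² = (a+b)(a² + 2ab + b²) = a³ + 2a²b + ab² + a²b + 2ab² + b³ = a³ + 3a²b + 3ab² + b³.
So the two sides agree for all real values of a and b for which both sides are defined.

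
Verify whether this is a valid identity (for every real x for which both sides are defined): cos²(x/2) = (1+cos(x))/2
Yes, this is an identity.

Claim: cos²(x/2) = (1+cos(x))/2.
Reasoning: Use cos(2θ) = 2cos²θ - 1 with θ = x/2: cos(x) = 2cos²(x/2) - 1. Solving for cos²(x/2) gives (1 + cos(x))/2.
So the two sides agree for every real x for which both sides are defined.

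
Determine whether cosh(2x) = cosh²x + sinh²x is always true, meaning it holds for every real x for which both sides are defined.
Claim: cosh(2x) = cosh²x + sinh²x.
Reasoning: cosh²x = (e^(2x) + 2 + e^(-2x))/4 and sinh²x = (e^(2x) - 2 + e^(-2x))/4. Adding gives (2e^(2x) + 2e^(-2x))/4 = (e^(2x) + e^(-2x))/2 = cosh(2x).
So the two sides agree for every real x for which both sides are defined.

Conclusion: Yes, this is an identity.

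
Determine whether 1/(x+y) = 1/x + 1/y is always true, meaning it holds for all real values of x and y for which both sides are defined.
No, this is NOT an identity.

Claim: 1/(x+y) = 1/x + 1/y.
Test a specific point where both sides are defined: x = 5, y = -1.
LHS = 1/(x+y) ≈ 0.2500
RHS = 1/x + 1/y ≈ -0.8000
Since 0.2500 ≠ -0.8000, the equation fails at this point, so it cannot hold for all real values of x and y for which both sides are defined.
1/x + 1/y = (x+y)/(xy), which is not 1/(x+y).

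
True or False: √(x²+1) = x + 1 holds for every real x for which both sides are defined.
False.

Claim: √(x²+1) = x + 1.
Test a specific point where both sides are defined: x = 1.
LHS = √(x²+1) ≈ 1.4142
RHS = x + 1 ≈ 2.0000
Since 1.4142 ≠ 2.0000, the equation fails at this point, so it cannot hold for every real x for which both sides are defined.
(x+1)² = x² + 2x + 1 ≠ x² + 1 unless x = 0.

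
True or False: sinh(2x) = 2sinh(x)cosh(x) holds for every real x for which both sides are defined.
Claim: sinh(2x) = 2sinh(x)cosh(x).
Reasoning: 2sinh(x)cosh(x) = 2 · (e^x - e^-x)/2 · (e^x + e^-x)/2 = (e^(2x) - e^(-2x))/2 = sinh(2x).
So the two sides agree for every real x for which both sides are defined.

Conclusion: True.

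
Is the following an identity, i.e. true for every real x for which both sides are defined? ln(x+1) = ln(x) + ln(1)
Claim: ln(x+1) = ln(x) + ln(1).
Test a specific point where both sides are defined: x = 4.
LHS = ln(x+1) ≈ 1.6094
RHS = ln(x) + ln(1) ≈ 1.3863
Since 1.6094 ≠ 1.3863, the equation fails at this point, so it cannot hold for every real x for which both sides are defined.
ln(1) = 0, so the right side is just ln(x), which differs from ln(x+1).

Conclusion: No, this is NOT an identity.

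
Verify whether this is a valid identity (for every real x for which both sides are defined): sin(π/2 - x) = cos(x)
Yes, this is an identity.

Claim: sin(π/2 - x) = cos(x).
Reasoning: Use sin(u - v) = sin(u)cos(v) - cos(u)sin(v) with u = π/2, v = x: sin(π/2)cos(x) - cos(π/2)sin(x) = 1·cos(x) - 0·sin(x) = cos(x).
So the two sides agree for every real x for which both sides are defined.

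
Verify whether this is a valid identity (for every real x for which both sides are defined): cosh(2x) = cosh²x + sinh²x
Claim: cosh(2x) = cosh²x + sinh²x.
Reasoning: cosh²x = (e^(2x) + 2 + e^(-2x))/4 and sinh²x = (e^(2x) - 2 + e^(-2x))/4. Adding gives (2e^(2x) + 2e^(-2x))/4 = (e^(2x) + e^(-2x))/2 = cosh(2x).
So the two sides agree for every real x for which both sides are defined.

Conclusion: Yes, this is an identity.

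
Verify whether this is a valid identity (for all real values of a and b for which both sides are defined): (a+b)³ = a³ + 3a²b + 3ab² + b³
Yes, this is an identity.

Claim: (a+b)³ = a³ + 3a²b + 3ab² + b³.
Reasoning: (a+b)³ = (a+b)(a+b)² = (a+b)(a² + 2ab + b²) = a³ + 2a²b + ab² + a²b + 2ab² + b³ = a³ + 3a²b + 3ab² + b³.
So the two sides agree for all real values of a and b for which both sides are defined.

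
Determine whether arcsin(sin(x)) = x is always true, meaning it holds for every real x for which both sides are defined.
No, this is NOT an identity.

Claim: arcsin(sin(x)) = x.
Test a specific point where both sides are defined: x = 2π/3.
LHS = arcsin(sin(x)) ≈ 1.0472
RHS = x ≈ 2.0944
Since 1.0472 ≠ 2.0944, the equation fails at this point, so it cannot hold for every real x for which both sides are defined.
arcsin only returns values in [-π/2, π/2], so arcsin(sin(x)) = x holds only for x in that interval, not for all real x.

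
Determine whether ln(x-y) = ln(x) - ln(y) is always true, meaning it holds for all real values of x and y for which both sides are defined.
No, this is NOT an identity.

Claim: ln(x-y) = ln(x) - ln(y).
Test a specific point where both sides are defined: x = 1, y = 1/2.
LHS = ln(x-y) ≈ -0.6931
RHS = ln(x) - ln(y) ≈ 0.6931
Since -0.6931 ≠ 0.6931, the equation fails at this point, so it cannot hold for all real values of x and y for which both sides are defined.
ln(x) - ln(y) = ln(x/y), not ln(x-y).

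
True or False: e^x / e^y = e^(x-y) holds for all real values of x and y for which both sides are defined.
Claim: e^x / e^y = e^(x-y).
Reasoning: 1/e^y = e^(-y), so e^x / e^y = e^x · e^(-y) = e^(x + (-y)) = e^(x-y) by the product rule for exponents.
So the two sides agree for all real values of x and y for which both sides are defined.

Conclusion: True.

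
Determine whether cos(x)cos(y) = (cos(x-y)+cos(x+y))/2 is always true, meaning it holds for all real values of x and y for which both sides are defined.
Yes, this is an identity.

Claim: cos(x)cos(y) = (cos(x-y)+cos(x+y))/2.
Reasoning: cos(x-y) = cos(x)cos(y) + sin(x)sin(y) and cos(x+y) = cos(x)cos(y) - sin(x)sin(y). Adding, cos(x-y) + cos(x+y) = 2cos(x)cos(y); divide by 2.
So the two sides agree for all real values of x and y for which both sides are defined.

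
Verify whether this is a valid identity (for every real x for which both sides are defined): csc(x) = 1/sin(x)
Claim: csc(x) = 1/sin(x).
Reasoning: csc(x) is by definition the reciprocal of sin(x), wherever sin(x) ≠ 0.
So the two sides agree for every real x for which both sides are defined.

Conclusion: Yes, this is an identity.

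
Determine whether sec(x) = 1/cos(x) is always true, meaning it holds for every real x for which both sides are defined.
Yes, this is an identity.

Claim: sec(x) = 1/cos(x).
Reasoning: sec(x) is by definition the reciprocal of cos(x), wherever cos(x) ≠ 0.
So the two sides agree for every real x for which both sides are defined.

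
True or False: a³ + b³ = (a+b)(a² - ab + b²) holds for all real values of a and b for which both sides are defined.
True.

Claim: a³ + b³ = (a+b)(a² - ab + b²).
Reasoning: Expand the right side: (a+b)(a² - ab + b²) = a³ - a²b + ab² + a²b - ab² + b³ = a³ + b³ (the middle terms cancel in pairs).
So the two sides agree for all real values of a and b for which both sides are defined.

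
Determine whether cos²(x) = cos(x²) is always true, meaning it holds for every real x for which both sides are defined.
Claim: cos²(x) = cos(x²).
Test a specific point where both sides are defined: x = π/3.
LHS = cos²(x) ≈ 0.2500
RHS = cos(x²) ≈ 0.4566
Since 0.2500 ≠ 0.4566, the equation fails at this point, so it cannot hold for every real x for which both sides are defined.
cos²(x) means (cos x)², squaring the output; cos(x²) squares the input. These are different functions.

Conclusion: No, this is NOT an identity.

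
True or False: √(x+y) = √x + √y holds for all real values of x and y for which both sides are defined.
False.

Claim: √(x+y) = √x + √y.
Test a specific point where both sides are defined: x = 3, y = 5.
LHS = √(x+y) ≈ 2.8284
RHS = √x + √y ≈ 3.9681
Since 2.8284 ≠ 3.9681, the equation fails at this point, so it cannot hold for all real values of x and y for which both sides are defined.
Squaring the right side gives x + 2√(xy) + y, not x + y.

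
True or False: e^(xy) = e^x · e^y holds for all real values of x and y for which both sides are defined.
False.

Claim: e^(xy) = e^x · e^y.
Test a specific point where both sides are defined: x = 4, y = 1/2.
LHS = e^(xy) ≈ 7.3891
RHS = e^x · e^y ≈ 90.0171
Since 7.3891 ≠ 90.0171, the equation fails at this point, so it cannot hold for all real values of x and y for which both sides are defined.
e^x · e^y = e^(x+y), not e^(xy).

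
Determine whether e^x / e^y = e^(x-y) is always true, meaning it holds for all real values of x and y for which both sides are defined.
Claim: e^x / e^y = e^(x-y).
Reasoning: 1/e^y = e^(-y), so e^x / e^y = e^x · e^(-y) = e^(x + (-y)) = e^(x-y) by the product rule for exponents.
So the two sides agree for all real values of x and y for which both sides are defined.

Conclusion: Yes, this is an identity.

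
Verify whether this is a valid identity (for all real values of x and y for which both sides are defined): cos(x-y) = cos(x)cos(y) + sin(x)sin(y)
Yes, this is an identity.

Claim: cos(x-y) = cos(x)cos(y) + sin(x)sin(y).
Reasoning: Replace y by -y in cos(x+y) = cos(x)cos(y) - sin(x)sin(y) and use cos(-y) = cos(y), sin(-y) = -sin(y): cos(x-y) = cos(x)cos(y) + sin(x)sin(y).
So the two sides agree for all real values of x and y for which both sides are defined.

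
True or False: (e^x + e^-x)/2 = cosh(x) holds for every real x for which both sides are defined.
Claim: (e^x + e^-x)/2 = cosh(x).
Reasoning: This is exactly the definition of the hyperbolic cosine: cosh(x) := (e^x + e^-x)/2.
So the two sides agree for every real x for which both sides are defined.

Conclusion: True.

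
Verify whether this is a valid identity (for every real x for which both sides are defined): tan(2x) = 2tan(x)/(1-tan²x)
Yes, this is an identity.

Claim: tan(2x) = 2tan(x)/(1-tan²x).
Reasoning: tan(2x) = sin(2x)/cos(2x) = 2sin(x)cos(x) / (cos²x - sin²x). Divide numerator and denominator by cos²x: 2tan(x) / (1 - tan²x).
So the two sides agree for every real x for which both sides are defined.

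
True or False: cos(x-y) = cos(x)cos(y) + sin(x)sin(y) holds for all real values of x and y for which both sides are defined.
Claim: cos(x-y) = cos(x)cos(y) + sin(x)sin(y).
Reasoning: Replace y by -y in cos(x+y) = cos(x)cos(y) - sin(x)sin(y) and use cos(-y) = cos(y), sin(-y) = -sin(y): cos(x-y) = cos(x)cos(y) + sin(x)sin(y).
So the two sides agree for all real values of x and y for which both sides are defined.

Conclusion: True.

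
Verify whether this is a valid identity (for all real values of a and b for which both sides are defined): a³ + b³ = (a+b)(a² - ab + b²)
Yes, this is an identity.

Claim: a³ + b³ = (a+b)(a² - ab + b²).
Reasoning: Expand the right side: (a+b)(a² - ab + b²) = a³ - a²b + ab² + a²b - ab² + b³ = a³ + b³ (the middle terms cancel in pairs).
So the two sides agree for all real values of a and b for which both sides are defined.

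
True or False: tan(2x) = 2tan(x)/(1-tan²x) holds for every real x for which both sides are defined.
Claim: tan(2x) = 2tan(x)/(1-tan²x).
Reasoning: tan(2x) = sin(2x)/cos(2x) = 2sin(x)cos(x) / (cos²x - sin²x). Divide numerator and denominator by cos²x: 2tan(x) / (1 - tan²x).
So the two sides agree for every real x for which both sides are defined.

Conclusion: True.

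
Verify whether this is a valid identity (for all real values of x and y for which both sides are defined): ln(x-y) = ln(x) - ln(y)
Claim: ln(x-y) = ln(x) - ln(y).
Test a specific point where both sides are defined: x = 5, y = 3/2.
LHS = ln(x-y) ≈ 1.2528
RHS = ln(x) - ln(y) ≈ 1.2040
Since 1.2528 ≠ 1.2040, the equation fails at this point, so it cannot hold for all real values of x and y for which both sides are defined.
ln(x) - ln(y) = ln(x/y), not ln(x-y).

Conclusion: No, this is NOT an identity.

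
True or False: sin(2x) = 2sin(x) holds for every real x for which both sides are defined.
Claim: sin(2x) = 2sin(x).
Test a specific point where both sides are defined: x = π/4.
LHS = sin(2x) ≈ 1.0000
RHS = 2sin(x) ≈ 1.4142
Since 1.0000 ≠ 1.4142, the equation fails at this point, so it cannot hold for every real x for which both sides are defined.
The correct double-angle formula is sin(2x) = 2sin(x)cos(x).

Conclusion: False.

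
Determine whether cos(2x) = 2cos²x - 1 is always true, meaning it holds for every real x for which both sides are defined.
Yes, this is an identity.

Claim: cos(2x) = 2cos²x - 1.
Reasoning: cos(2x) = cos²x - sin²x. Replace sin²x by 1 - cos²x: cos²x - (1 - cos²x) = 2cos²x - 1.
So the two sides agree for every real x for which both sides are defined.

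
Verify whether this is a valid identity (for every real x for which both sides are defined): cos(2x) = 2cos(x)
No, this is NOT an identity.

Claim: cos(2x) = 2cos(x).
Test a specific point where both sides are defined: x = -π/3.
LHS = cos(2x) ≈ -0.5000
RHS = 2cos(x) ≈ 1.0000
Since -0.5000 ≠ 1.0000, the equation fails at this point, so it cannot hold for every real x for which both sides are defined.
The correct double-angle formula is cos(2x) = cos²x - sin²x.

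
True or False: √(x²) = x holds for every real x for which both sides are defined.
Claim: √(x²) = x.
Test a specific point where both sides are defined: x = -1.
LHS = √(x²) ≈ 1.0000
RHS = x ≈ -1.0000
Since 1.0000 ≠ -1.0000, the equation fails at this point, so it cannot hold for every real x for which both sides are defined.
√(x²) = |x|, which differs from x whenever x < 0 (both sides are defined for every real x).

Conclusion: False.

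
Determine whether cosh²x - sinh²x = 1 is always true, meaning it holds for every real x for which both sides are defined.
Yes, this is an identity.

Claim: cosh²x - sinh²x = 1.
Reasoning: With cosh(x) = (e^x + e^-x)/2 and sinh(x) = (e^x - e^-x)/2: cosh²x = (e^(2x) + 2 + e^(-2x))/4 and sinh²x = (e^(2x) - 2 + e^(-2x))/4. Subtracting leaves 4/4 = 1.
So the two sides agree for every real x for which both sides are defined.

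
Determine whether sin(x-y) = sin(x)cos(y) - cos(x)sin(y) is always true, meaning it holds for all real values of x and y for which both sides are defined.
Claim: sin(x-y) = sin(x)cos(y) - cos(x)sin(y).
Reasoning: Replace y by -y in sin(x+y) = sin(x)cos(y) + cos(x)sin(y) and use cos(-y) = cos(y), sin(-y) = -sin(y): sin(x-y) = sin(x)cos(y) - cos(x)sin(y).
So the two sides agree for all real values of x and y for which both sides are defined.

Conclusion: Yes, this is an identity.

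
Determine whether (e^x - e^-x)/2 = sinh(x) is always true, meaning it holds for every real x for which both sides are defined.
Yes, this is an identity.

Claim: (e^x - e^-x)/2 = sinh(x).
Reasoning: This is exactly the definition of the hyperbolic sine: sinh(x) := (e^x - e^-x)/2.
So the two sides agree for every real x for which both sides are defined.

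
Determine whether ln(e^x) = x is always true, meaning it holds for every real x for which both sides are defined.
Yes, this is an identity.

Claim: ln(e^x) = x.
Reasoning: ln is the inverse of the exponential: ln(e^x) asks for the exponent p with e^p = e^x, and since e^p is one-to-one that exponent is p = x.
So the two sides agree for every real x for which both sides are defined.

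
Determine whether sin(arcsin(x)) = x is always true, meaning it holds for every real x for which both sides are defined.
Claim: sin(arcsin(x)) = x.
Reasoning: For -1 ≤ x ≤ 1 (where arcsin is defined), arcsin(x) is by definition an angle whose sine equals x. Taking the sine of that angle returns x. (Note the other order, arcsin(sin x) = x, is NOT an identity.)
So the two sides agree for every real x for which both sides are defined.

Conclusion: Yes, this is an identity.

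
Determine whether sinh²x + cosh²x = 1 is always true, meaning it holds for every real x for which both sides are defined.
No, this is NOT an identity.

Claim: sinh²x + cosh²x = 1.
Test a specific point where both sides are defined: x = 2.
LHS = sinh²x + cosh²x ≈ 27.3082
RHS = 1 ≈ 1.0000
Since 27.3082 ≠ 1.0000, the equation fails at this point, so it cannot hold for every real x for which both sides are defined.
The correct hyperbolic identity is cosh²x - sinh²x = 1 (a difference); the sum sinh²x + cosh²x equals cosh(2x).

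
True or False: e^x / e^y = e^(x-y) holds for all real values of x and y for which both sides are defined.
Claim: e^x / e^y = e^(x-y).
Reasoning: 1/e^y = e^(-y), so e^x / e^y = e^x · e^(-y) = e^(x + (-y)) = e^(x-y) by the product rule for exponents.
So the two sides agree for all real values of x and y for which both sides are defined.

Conclusion: True.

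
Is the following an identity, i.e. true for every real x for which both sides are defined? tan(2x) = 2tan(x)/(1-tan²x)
Claim: tan(2x) = 2tan(x)/(1-tan²x).
Reasoning: tan(2x) = sin(2x)/cos(2x) = 2sin(x)cos(x) / (cos²x - sin²x). Divide numerator and denominator by cos²x: 2tan(x) / (1 - tan²x).
So the two sides agree for every real x for which both sides are defined.

Conclusion: Yes, this is an identity.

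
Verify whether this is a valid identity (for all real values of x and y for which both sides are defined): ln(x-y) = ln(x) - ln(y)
Claim: ln(x-y) = ln(x) - ln(y).
Test a specific point where both sides are defined: x = 5, y = 1/2.
LHS = ln(x-y) ≈ 1.5041
RHS = ln(x) - ln(y) ≈ 2.3026
Since 1.5041 ≠ 2.3026, the equation fails at this point, so it cannot hold for all real values of x and y for which both sides are defined.
ln(x) - ln(y) = ln(x/y), not ln(x-y).

Conclusion: No, this is NOT an identity.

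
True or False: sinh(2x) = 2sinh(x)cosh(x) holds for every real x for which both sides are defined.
True.

Claim: sinh(2x) = 2sinh(x)cosh(x).
Reasoning: 2sinh(x)cosh(x) = 2 · (e^x - e^-x)/2 · (e^x + e^-x)/2 = (e^(2x) - e^(-2x))/2 = sinh(2x).
So the two sides agree for every real x for which both sides are defined.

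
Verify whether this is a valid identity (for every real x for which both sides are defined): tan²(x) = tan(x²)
No, this is NOT an identity.

Claim: tan²(x) = tan(x²).
Test a specific point where both sides are defined: x = -π/6.
LHS = tan²(x) ≈ 0.3333
RHS = tan(x²) ≈ 0.2812
Since 0.3333 ≠ 0.2812, the equation fails at this point, so it cannot hold for every real x for which both sides are defined.
tan²(x) means (tan x)², squaring the output; tan(x²) squares the input. These are different functions.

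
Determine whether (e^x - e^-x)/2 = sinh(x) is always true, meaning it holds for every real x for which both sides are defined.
Claim: (e^x - e^-x)/2 = sinh(x).
Reasoning: This is exactly the definition of the hyperbolic sine: sinh(x) := (e^x - e^-x)/2.
So the two sides agree for every real x for which both sides are defined.

Conclusion: Yes, this is an identity.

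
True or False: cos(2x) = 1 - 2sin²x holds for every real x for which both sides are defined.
Claim: cos(2x) = 1 - 2sin²x.
Reasoning: cos(2x) = cos²x - sin²x. Replace cos²x by 1 - sin²x: (1 - sin²x) - sin²x = 1 - 2sin²x.
So the two sides agree for every real x for which both sides are defined.

Conclusion: True.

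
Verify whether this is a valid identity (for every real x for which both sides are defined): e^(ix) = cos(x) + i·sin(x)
Claim: e^(ix) = cos(x) + i·sin(x).
Reasoning: Euler's formula. Expand e^(ix) = Σ (ix)^k / k!. Since i² = -1, the even-k terms are Σ (-1)^m x^(2m)/(2m)! = cos(x) and the odd-k terms are i · Σ (-1)^m x^(2m+1)/(2m+1)! = i·sin(x).
So the two sides agree for every real x for which both sides are defined.

Conclusion: Yes, this is an identity.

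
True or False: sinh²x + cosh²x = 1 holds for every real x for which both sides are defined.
Claim: sinh²x + cosh²x = 1.
Test a specific point where both sides are defined: x = 2.
LHS = sinh²x + cosh²x ≈ 27.3082
RHS = 1 ≈ 1.0000
Since 27.3082 ≠ 1.0000, the equation fails at this point, so it cannot hold for every real x for which both sides are defined.
The correct hyperbolic identity is cosh²x - sinh²x = 1 (a difference); the sum sinh²x + cosh²x equals cosh(2x).

Conclusion: False.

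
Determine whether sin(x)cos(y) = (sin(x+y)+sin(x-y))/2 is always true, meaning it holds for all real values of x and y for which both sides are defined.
Claim: sin(x)cos(y) = (sin(x+y)+sin(x-y))/2.
Reasoning: sin(x+y) = sin(x)cos(y) + cos(x)sin(y) and sin(x-y) = sin(x)cos(y) - cos(x)sin(y). Adding, sin(x+y) + sin(x-y) = 2sin(x)cos(y); divide by 2.
So the two sides agree for all real values of x and y for which both sides are defined.

Conclusion: Yes, this is an identity.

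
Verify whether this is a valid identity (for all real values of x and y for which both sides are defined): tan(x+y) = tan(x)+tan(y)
No, this is NOT an identity.

Claim: tan(x+y) = tan(x)+tan(y).
Test a specific point where both sides are defined: x = π/4, y = -π/3.
LHS = tan(x+y) ≈ -0.2679
RHS = tan(x)+tan(y) ≈ -0.7321
Since -0.2679 ≠ -0.7321, the equation fails at this point, so it cannot hold for all real values of x and y for which both sides are defined.
The correct formula is tan(x+y) = (tan(x) + tan(y))/(1 - tan(x)tan(y)).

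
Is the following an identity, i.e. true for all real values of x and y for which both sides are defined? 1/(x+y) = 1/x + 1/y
No, this is NOT an identity.

Claim: 1/(x+y) = 1/x + 1/y.
Test a specific point where both sides are defined: x = 3, y = -1.
LHS = 1/(x+y) ≈ 0.5000
RHS = 1/x + 1/y ≈ -0.6667
Since 0.5000 ≠ -0.6667, the equation fails at this point, so it cannot hold for all real values of x and y for which both sides are defined.
1/x + 1/y = (x+y)/(xy), which is not 1/(x+y).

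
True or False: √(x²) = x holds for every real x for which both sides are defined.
False.

Claim: √(x²) = x.
Test a specific point where both sides are defined: x = -1.
LHS = √(x²) ≈ 1.0000
RHS = x ≈ -1.0000
Since 1.0000 ≠ -1.0000, the equation fails at this point, so it cannot hold for every real x for which both sides are defined.
√(x²) = |x|, which differs from x whenever x < 0 (both sides are defined for every real x).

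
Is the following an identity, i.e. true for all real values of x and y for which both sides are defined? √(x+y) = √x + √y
No, this is NOT an identity.

Claim: √(x+y) = √x + √y.
Test a specific point where both sides are defined: x = 2, y = 5.
LHS = √(x+y) ≈ 2.6458
RHS = √x + √y ≈ 3.6503
Since 2.6458 ≠ 3.6503, the equation fails at this point, so it cannot hold for all real values of x and y for which both sides are defined.
Squaring the right side gives x + 2√(xy) + y, not x + y.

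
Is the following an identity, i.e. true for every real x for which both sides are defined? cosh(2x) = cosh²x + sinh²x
Yes, this is an identity.

Claim: cosh(2x) = cosh²x + sinh²x.
Reasoning: cosh²x = (e^(2x) + 2 + e^(-2x))/4 and sinh²x = (e^(2x) - 2 + e^(-2x))/4. Adding gives (2e^(2x) + 2e^(-2x))/4 = (e^(2x) + e^(-2x))/2 = cosh(2x).
So the two sides agree for every real x for which both sides are defined.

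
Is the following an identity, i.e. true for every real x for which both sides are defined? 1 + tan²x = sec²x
Claim: 1 + tan²x = sec²x.
Reasoning: Start from sin²x + cos²x = 1 and divide every term by cos²x (allowed wherever tan x and sec x are defined): tan²x + 1 = 1/cos²x = sec²x.
So the two sides agree for every real x for which both sides are defined.

Conclusion: Yes, this is an identity.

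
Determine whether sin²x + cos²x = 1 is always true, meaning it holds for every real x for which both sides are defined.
Claim: sin²x + cos²x = 1.
Reasoning: The point (cos x, sin x) lies on the unit circle X² + Y² = 1, so cos²x + sin²x = 1 for every real x.
So the two sides agree for every real x for which both sides are defined.

Conclusion: Yes, this is an identity.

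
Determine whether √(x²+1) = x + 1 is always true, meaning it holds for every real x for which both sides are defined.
No, this is NOT an identity.

Claim: √(x²+1) = x + 1.
Test a specific point where both sides are defined: x = 5.
LHS = √(x²+1) ≈ 5.0990
RHS = x + 1 ≈ 6.0000
Since 5.0990 ≠ 6.0000, the equation fails at this point, so it cannot hold for every real x for which both sides are defined.
(x+1)² = x² + 2x + 1 ≠ x² + 1 unless x = 0.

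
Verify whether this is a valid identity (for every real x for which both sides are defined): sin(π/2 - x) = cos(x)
Yes, this is an identity.

Claim: sin(π/2 - x) = cos(x).
Reasoning: Use sin(u - v) = sin(u)cos(v) - cos(u)sin(v) with u = π/2, v = x: sin(π/2)cos(x) - cos(π/2)sin(x) = 1·cos(x) - 0·sin(x) = cos(x).
So the two sides agree for every real x for which both sides are defined.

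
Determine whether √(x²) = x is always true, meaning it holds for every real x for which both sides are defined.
No, this is NOT an identity.

Claim: √(x²) = x.
Test a specific point where both sides are defined: x = -1.
LHS = √(x²) ≈ 1.0000
RHS = x ≈ -1.0000
Since 1.0000 ≠ -1.0000, the equation fails at this point, so it cannot hold for every real x for which both sides are defined.
√(x²) = |x|, which differs from x whenever x < 0 (both sides are defined for every real x).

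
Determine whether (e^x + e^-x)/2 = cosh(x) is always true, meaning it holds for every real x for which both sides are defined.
Yes, this is an identity.

Claim: (e^x + e^-x)/2 = cosh(x).
Reasoning: This is exactly the definition of the hyperbolic cosine: cosh(x) := (e^x + e^-x)/2.
So the two sides agree for every real x for which both sides are defined.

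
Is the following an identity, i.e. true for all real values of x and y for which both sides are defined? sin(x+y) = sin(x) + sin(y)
No, this is NOT an identity.

Claim: sin(x+y) = sin(x) + sin(y).
Test a specific point where both sides are defined: x = -π/2, y = -π/3.
LHS = sin(x+y) ≈ -0.5000
RHS = sin(x) + sin(y) ≈ -1.8660
Since -0.5000 ≠ -1.8660, the equation fails at this point, so it cannot hold for all real values of x and y for which both sides are defined.
The correct expansion is sin(x+y) = sin(x)cos(y) + cos(x)sin(y); sine is not additive.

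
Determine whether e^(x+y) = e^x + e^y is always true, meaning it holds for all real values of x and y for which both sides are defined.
Claim: e^(x+y) = e^x + e^y.
Test a specific point where both sides are defined: x = 3, y = 5.
LHS = e^(x+y) ≈ 2980.9580
RHS = e^x + e^y ≈ 168.4987
Since 2980.9580 ≠ 168.4987, the equation fails at this point, so it cannot hold for all real values of x and y for which both sides are defined.
The correct rule is e^(x+y) = e^x · e^y (a product, not a sum).

Conclusion: No, this is NOT an identity.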